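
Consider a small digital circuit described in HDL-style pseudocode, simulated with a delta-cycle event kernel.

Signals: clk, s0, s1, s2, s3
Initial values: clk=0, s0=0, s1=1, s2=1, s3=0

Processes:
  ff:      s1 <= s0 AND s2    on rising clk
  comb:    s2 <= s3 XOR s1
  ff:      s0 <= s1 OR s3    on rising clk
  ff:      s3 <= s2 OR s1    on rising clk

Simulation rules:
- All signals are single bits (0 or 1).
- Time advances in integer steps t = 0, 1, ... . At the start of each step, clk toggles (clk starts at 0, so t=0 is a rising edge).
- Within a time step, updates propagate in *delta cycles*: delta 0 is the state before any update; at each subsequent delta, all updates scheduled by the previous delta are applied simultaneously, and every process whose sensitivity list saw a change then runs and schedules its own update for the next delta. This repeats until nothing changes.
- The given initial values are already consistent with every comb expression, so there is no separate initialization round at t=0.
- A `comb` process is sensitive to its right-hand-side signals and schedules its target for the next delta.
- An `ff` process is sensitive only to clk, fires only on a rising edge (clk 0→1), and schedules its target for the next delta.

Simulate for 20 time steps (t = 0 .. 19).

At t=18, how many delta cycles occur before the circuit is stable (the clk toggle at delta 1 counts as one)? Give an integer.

[bits: s1,s0,clk,s2,s3]
t=0: Δ0=10010 Δ1=10110 Δ2=01111 | 2Δ
t=1: Δ0=01111 Δ1=01011 | 1Δ
t=2: Δ0=01011 Δ1=01111 Δ2=11111 Δ3=11101 | 3Δ
t=3: Δ0=11101 Δ1=11001 | 1Δ
t=4: Δ0=11001 Δ1=11101 Δ2=01101 Δ3=01111 | 3Δ
t=5: Δ0=01111 Δ1=01011 | 1Δ
t=6: Δ0=01011 Δ1=01111 Δ2=11111 Δ3=11101 | 3Δ
t=7: Δ0=11101 Δ1=11001 | 1Δ
t=8: Δ0=11001 Δ1=11101 Δ2=01101 Δ3=01111 | 3Δ
t=9: Δ0=01111 Δ1=01011 | 1Δ
t=10: Δ0=01011 Δ1=01111 Δ2=11111 Δ3=11101 | 3Δ
t=11: Δ0=11101 Δ1=11001 | 1Δ
t=12: Δ0=11001 Δ1=11101 Δ2=01101 Δ3=01111 | 3Δ
t=13: Δ0=01111 Δ1=01011 | 1Δ
t=14: Δ0=01011 Δ1=01111 Δ2=11111 Δ3=11101 | 3Δ
t=15: Δ0=11101 Δ1=11001 | 1Δ
t=16: Δ0=11001 Δ1=11101 Δ2=01101 Δ3=01111 | 3Δ
t=17: Δ0=01111 Δ1=01011 | 1Δ
t=18: Δ0=01011 Δ1=01111 Δ2=11111 Δ3=11101 | 3Δ
t=19: Δ0=11101 Δ1=11001 | 1Δ

3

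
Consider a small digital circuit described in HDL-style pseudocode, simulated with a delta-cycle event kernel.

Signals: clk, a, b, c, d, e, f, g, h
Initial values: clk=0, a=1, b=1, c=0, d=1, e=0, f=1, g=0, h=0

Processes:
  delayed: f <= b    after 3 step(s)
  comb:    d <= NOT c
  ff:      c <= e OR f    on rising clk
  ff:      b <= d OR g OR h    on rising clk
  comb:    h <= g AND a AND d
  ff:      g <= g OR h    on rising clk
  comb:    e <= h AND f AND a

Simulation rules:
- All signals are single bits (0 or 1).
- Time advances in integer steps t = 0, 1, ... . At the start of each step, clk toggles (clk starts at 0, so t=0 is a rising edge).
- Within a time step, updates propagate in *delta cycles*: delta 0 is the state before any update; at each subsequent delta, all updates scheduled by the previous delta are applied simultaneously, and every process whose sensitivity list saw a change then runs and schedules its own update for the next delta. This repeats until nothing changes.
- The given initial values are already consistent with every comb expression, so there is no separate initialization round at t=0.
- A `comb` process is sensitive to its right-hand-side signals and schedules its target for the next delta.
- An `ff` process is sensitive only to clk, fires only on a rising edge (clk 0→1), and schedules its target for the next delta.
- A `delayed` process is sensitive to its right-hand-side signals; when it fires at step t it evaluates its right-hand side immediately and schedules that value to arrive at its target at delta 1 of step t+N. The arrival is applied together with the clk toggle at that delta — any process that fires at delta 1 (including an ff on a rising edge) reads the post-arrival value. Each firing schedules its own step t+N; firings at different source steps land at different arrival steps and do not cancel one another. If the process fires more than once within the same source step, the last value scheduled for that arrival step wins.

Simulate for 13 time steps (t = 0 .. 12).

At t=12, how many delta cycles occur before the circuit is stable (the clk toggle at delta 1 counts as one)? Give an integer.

3

[bits: b,clk,c,h,a,e,g,d,f]
t=0: Δ0=100010011 Δ1=110010011 Δ2=111010011 Δ3=111010001 | 3Δ
t=1: Δ0=111010001 Δ1=101010001 | 1Δ
t=2: Δ0=101010001 Δ1=111010001 Δ2=011010001 | 2Δ
t=3: Δ0=011010001 Δ1=001010001 | 1Δ
t=4: Δ0=001010001 Δ1=011010001 | 1Δ
t=5: Δ0=011010001 Δ1=001010000 | 1Δ
t=6: Δ0=001010000 Δ1=011010000 Δ2=010010000 Δ3=010010010 | 3Δ
t=7: Δ0=010010010 Δ1=000010010 | 1Δ
t=8: Δ0=000010010 Δ1=010010010 Δ2=110010010 | 2Δ
t=9: Δ0=110010010 Δ1=100010010 | 1Δ
t=10: Δ0=100010010 Δ1=110010010 | 1Δ
t=11: Δ0=110010010 Δ1=100010011 | 1Δ
t=12: Δ0=100010011 Δ1=110010011 Δ2=111010011 Δ3=111010001 | 3Δ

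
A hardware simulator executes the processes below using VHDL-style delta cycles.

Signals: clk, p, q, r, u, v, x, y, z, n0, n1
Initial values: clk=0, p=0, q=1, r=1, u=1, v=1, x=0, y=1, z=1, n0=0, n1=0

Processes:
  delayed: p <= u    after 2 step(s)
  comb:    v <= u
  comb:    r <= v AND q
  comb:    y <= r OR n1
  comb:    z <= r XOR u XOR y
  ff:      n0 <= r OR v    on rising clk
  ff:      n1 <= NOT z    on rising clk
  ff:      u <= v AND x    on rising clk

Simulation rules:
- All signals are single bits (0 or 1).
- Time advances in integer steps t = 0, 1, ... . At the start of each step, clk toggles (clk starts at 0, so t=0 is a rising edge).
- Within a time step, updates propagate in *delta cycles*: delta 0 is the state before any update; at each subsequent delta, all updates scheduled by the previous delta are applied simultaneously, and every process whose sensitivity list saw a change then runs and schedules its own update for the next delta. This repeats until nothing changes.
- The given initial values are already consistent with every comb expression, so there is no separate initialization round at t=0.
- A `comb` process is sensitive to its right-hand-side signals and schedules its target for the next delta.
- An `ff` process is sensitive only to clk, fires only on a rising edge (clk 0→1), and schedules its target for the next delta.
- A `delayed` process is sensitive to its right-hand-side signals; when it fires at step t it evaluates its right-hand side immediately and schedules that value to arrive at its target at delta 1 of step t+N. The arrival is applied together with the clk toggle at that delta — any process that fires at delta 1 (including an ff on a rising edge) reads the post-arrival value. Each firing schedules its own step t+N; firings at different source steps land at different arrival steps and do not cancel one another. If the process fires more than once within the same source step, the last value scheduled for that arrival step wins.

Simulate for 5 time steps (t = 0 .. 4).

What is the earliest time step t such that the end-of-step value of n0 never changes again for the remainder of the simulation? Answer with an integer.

2

t=0 Δ0: z=1 r=1 x=0 q=1 v=1 clk=0 u=1 p=0 n0=0 n1=0 y=1
  Δ1: clk:0→1
  Δ2: u:1→0, n0:0→1
  Δ3: z:1→0, v:1→0
  Δ4: r:1→0
  Δ5: z:0→1, y:1→0
  Δ6: z:1→0
  (6Δ to stable)
t=1 Δ0: z=0 r=0 x=0 q=1 v=0 clk=1 u=0 p=0 n0=1 n1=0 y=0
  Δ1: clk:1→0
  (1Δ to stable)
t=2 Δ0: z=0 r=0 x=0 q=1 v=0 clk=0 u=0 p=0 n0=1 n1=0 y=0
  Δ1: clk:0→1
  Δ2: n0:1→0, n1:0→1
  Δ3: y:0→1
  Δ4: z:0→1
  (4Δ to stable)
t=3 Δ0: z=1 r=0 x=0 q=1 v=0 clk=1 u=0 p=0 n0=0 n1=1 y=1
  Δ1: clk:1→0
  (1Δ to stable)
t=4 Δ0: z=1 r=0 x=0 q=1 v=0 clk=0 u=0 p=0 n0=0 n1=1 y=1
  Δ1: clk:0→1
  Δ2: n1:1→0
  Δ3: y:1→0
  Δ4: z:1→0
  (4Δ to stable)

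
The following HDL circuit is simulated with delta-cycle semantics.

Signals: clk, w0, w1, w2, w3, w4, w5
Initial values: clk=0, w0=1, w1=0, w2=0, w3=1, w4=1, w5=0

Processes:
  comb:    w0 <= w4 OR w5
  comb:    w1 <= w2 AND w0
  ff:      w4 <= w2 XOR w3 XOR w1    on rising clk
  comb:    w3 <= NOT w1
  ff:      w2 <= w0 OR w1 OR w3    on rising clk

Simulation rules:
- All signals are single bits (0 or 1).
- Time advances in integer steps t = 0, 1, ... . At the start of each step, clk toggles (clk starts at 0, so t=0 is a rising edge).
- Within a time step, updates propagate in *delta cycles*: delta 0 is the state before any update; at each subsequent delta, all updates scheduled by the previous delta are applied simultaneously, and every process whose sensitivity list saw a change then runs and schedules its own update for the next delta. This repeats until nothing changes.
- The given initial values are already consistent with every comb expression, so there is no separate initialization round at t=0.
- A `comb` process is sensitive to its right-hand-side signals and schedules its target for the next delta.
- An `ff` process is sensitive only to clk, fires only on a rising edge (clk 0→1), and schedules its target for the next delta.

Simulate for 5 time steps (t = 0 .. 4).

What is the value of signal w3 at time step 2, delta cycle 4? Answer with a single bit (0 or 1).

0

t0.Δ0 w3=1 w5=0 w4=1 clk=0 w2=0 w0=1 w1=0
t0.Δ1 w3=1 w5=0 w4=1 clk=1 w2=0 w0=1 w1=0
t0.Δ2 w3=1 w5=0 w4=1 clk=1 w2=1 w0=1 w1=0
t0.Δ3 w3=1 w5=0 w4=1 clk=1 w2=1 w0=1 w1=1
t0.Δ4 w3=0 w5=0 w4=1 clk=1 w2=1 w0=1 w1=1
t1.Δ0 w3=0 w5=0 w4=1 clk=1 w2=1 w0=1 w1=1
t1.Δ1 w3=0 w5=0 w4=1 clk=0 w2=1 w0=1 w1=1
t2.Δ0 w3=0 w5=0 w4=1 clk=0 w2=1 w0=1 w1=1
t2.Δ1 w3=0 w5=0 w4=1 clk=1 w2=1 w0=1 w1=1
t2.Δ2 w3=0 w5=0 w4=0 clk=1 w2=1 w0=1 w1=1
t2.Δ3 w3=0 w5=0 w4=0 clk=1 w2=1 w0=0 w1=1
t2.Δ4 w3=0 w5=0 w4=0 clk=1 w2=1 w0=0 w1=0
t2.Δ5 w3=1 w5=0 w4=0 clk=1 w2=1 w0=0 w1=0
t3.Δ0 w3=1 w5=0 w4=0 clk=1 w2=1 w0=0 w1=0
t3.Δ1 w3=1 w5=0 w4=0 clk=0 w2=1 w0=0 w1=0
t4.Δ0 w3=1 w5=0 w4=0 clk=0 w2=1 w0=0 w1=0
t4.Δ1 w3=1 w5=0 w4=0 clk=1 w2=1 w0=0 w1=0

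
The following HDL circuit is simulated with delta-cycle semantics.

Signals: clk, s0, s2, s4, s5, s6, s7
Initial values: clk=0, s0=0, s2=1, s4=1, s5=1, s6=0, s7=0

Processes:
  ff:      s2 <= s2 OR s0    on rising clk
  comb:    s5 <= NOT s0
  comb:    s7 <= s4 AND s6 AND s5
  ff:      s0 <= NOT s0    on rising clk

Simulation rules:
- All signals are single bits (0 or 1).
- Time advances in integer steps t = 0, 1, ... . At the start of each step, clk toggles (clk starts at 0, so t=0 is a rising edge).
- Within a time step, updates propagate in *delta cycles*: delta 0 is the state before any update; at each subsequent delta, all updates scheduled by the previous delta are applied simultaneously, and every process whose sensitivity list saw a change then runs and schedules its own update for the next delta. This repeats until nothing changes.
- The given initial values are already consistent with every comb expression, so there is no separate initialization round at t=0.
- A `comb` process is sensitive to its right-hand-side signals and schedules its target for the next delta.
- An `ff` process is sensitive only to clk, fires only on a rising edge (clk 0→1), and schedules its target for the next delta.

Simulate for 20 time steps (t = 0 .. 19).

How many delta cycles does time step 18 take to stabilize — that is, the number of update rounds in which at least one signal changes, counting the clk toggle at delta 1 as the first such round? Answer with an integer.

3

[bits: clk,s0,s6,s2,s7,s4,s5]
t=0: Δ0=0001011 Δ1=1001011 Δ2=1101011 Δ3=1101010 | 3Δ
t=1: Δ0=1101010 Δ1=0101010 | 1Δ
t=2: Δ0=0101010 Δ1=1101010 Δ2=1001010 Δ3=1001011 | 3Δ
t=3: Δ0=1001011 Δ1=0001011 | 1Δ
t=4: Δ0=0001011 Δ1=1001011 Δ2=1101011 Δ3=1101010 | 3Δ
t=5: Δ0=1101010 Δ1=0101010 | 1Δ
t=6: Δ0=0101010 Δ1=1101010 Δ2=1001010 Δ3=1001011 | 3Δ
t=7: Δ0=1001011 Δ1=0001011 | 1Δ
t=8: Δ0=0001011 Δ1=1001011 Δ2=1101011 Δ3=1101010 | 3Δ
t=9: Δ0=1101010 Δ1=0101010 | 1Δ
t=10: Δ0=0101010 Δ1=1101010 Δ2=1001010 Δ3=1001011 | 3Δ
t=11: Δ0=1001011 Δ1=0001011 | 1Δ
t=12: Δ0=0001011 Δ1=1001011 Δ2=1101011 Δ3=1101010 | 3Δ
t=13: Δ0=1101010 Δ1=0101010 | 1Δ
t=14: Δ0=0101010 Δ1=1101010 Δ2=1001010 Δ3=1001011 | 3Δ
t=15: Δ0=1001011 Δ1=0001011 | 1Δ
t=16: Δ0=0001011 Δ1=1001011 Δ2=1101011 Δ3=1101010 | 3Δ
t=17: Δ0=1101010 Δ1=0101010 | 1Δ
t=18: Δ0=0101010 Δ1=1101010 Δ2=1001010 Δ3=1001011 | 3Δ
t=19: Δ0=1001011 Δ1=0001011 | 1Δ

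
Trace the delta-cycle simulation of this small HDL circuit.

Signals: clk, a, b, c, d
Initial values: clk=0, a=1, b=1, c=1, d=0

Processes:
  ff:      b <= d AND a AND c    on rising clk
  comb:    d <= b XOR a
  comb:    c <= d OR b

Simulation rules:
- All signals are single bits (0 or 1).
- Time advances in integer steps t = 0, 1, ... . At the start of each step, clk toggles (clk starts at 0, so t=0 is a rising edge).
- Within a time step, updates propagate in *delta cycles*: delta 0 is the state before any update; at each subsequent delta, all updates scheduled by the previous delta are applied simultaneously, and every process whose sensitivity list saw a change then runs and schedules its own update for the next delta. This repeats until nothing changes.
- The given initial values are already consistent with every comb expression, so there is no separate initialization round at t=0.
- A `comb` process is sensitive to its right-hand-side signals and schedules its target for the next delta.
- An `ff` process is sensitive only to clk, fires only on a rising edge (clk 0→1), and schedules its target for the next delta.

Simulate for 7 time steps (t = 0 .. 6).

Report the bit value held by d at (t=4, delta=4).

1

t=0 Δ0: b=1 a=1 clk=0 d=0 c=1
  Δ1: clk:0→1
  Δ2: b:1→0
  Δ3: d:0→1, c:1→0
  Δ4: c:0→1
  (4Δ to stable)
t=1 Δ0: b=0 a=1 clk=1 d=1 c=1
  Δ1: clk:1→0
  (1Δ to stable)
t=2 Δ0: b=0 a=1 clk=0 d=1 c=1
  Δ1: clk:0→1
  Δ2: b:0→1
  Δ3: d:1→0
  (3Δ to stable)
t=3 Δ0: b=1 a=1 clk=1 d=0 c=1
  Δ1: clk:1→0
  (1Δ to stable)
t=4 Δ0: b=1 a=1 clk=0 d=0 c=1
  Δ1: clk:0→1
  Δ2: b:1→0
  Δ3: d:0→1, c:1→0
  Δ4: c:0→1
  (4Δ to stable)
t=5 Δ0: b=0 a=1 clk=1 d=1 c=1
  Δ1: clk:1→0
  (1Δ to stable)
t=6 Δ0: b=0 a=1 clk=0 d=1 c=1
  Δ1: clk:0→1
  Δ2: b:0→1
  Δ3: d:1→0
  (3Δ to stable)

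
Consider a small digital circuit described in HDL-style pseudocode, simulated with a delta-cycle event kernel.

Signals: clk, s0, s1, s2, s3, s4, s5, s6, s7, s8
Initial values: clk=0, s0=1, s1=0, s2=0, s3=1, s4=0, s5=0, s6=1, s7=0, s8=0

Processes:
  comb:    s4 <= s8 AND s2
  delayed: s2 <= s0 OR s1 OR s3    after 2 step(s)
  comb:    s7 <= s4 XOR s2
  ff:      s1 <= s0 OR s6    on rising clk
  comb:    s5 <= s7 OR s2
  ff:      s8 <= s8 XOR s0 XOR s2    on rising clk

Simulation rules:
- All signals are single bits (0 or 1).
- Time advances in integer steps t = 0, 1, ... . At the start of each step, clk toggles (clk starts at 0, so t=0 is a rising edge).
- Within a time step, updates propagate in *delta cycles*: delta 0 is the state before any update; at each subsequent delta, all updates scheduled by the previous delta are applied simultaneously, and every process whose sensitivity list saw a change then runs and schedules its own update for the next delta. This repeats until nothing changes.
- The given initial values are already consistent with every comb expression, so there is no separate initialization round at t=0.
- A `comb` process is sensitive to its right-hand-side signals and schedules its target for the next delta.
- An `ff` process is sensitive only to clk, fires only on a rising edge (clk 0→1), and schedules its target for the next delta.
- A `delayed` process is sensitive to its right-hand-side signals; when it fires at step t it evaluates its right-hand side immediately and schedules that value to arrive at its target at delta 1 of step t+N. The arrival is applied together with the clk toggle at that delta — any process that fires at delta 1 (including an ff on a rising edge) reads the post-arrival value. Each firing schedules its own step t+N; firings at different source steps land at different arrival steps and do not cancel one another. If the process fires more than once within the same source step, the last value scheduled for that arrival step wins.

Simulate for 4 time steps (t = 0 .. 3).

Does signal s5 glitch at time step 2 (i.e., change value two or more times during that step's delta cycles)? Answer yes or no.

[bits: s6,s8,s0,clk,s3,s4,s7,s5,s2,s1]
t=0: Δ0=1010100000 Δ1=1011100000 Δ2=1111100001 | 2Δ
t=1: Δ0=1111100001 Δ1=1110100001 | 1Δ
t=2: Δ0=1110100001 Δ1=1111100011 Δ2=1111111111 Δ3=1111110111 | 3Δ
t=3: Δ0=1111110111 Δ1=1110110111 | 1Δ

no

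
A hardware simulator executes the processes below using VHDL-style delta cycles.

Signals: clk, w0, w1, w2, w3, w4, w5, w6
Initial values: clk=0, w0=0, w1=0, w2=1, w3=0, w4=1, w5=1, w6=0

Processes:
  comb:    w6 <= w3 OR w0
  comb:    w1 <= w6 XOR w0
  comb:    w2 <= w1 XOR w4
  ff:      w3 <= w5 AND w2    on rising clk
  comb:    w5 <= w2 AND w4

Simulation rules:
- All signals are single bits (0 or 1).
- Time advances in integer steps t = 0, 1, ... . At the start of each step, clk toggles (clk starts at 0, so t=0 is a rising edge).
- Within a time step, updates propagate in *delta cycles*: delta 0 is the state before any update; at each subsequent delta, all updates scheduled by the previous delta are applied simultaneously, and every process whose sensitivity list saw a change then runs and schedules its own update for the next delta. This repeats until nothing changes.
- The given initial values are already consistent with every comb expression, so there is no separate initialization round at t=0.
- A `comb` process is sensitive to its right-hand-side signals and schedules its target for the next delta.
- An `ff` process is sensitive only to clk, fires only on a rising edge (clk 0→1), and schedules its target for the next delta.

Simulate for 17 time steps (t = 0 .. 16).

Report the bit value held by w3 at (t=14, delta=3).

0

[bits: clk,w4,w2,w6,w5,w3,w1,w0]
t=0: Δ0=01101000 Δ1=11101000 Δ2=11101100 Δ3=11111100 Δ4=11111110 Δ5=11011110 Δ6=11010110 | 6Δ
t=1: Δ0=11010110 Δ1=01010110 | 1Δ
t=2: Δ0=01010110 Δ1=11010110 Δ2=11010010 Δ3=11000010 Δ4=11000000 Δ5=11100000 Δ6=11101000 | 6Δ
t=3: Δ0=11101000 Δ1=01101000 | 1Δ
t=4: Δ0=01101000 Δ1=11101000 Δ2=11101100 Δ3=11111100 Δ4=11111110 Δ5=11011110 Δ6=11010110 | 6Δ
t=5: Δ0=11010110 Δ1=01010110 | 1Δ
t=6: Δ0=01010110 Δ1=11010110 Δ2=11010010 Δ3=11000010 Δ4=11000000 Δ5=11100000 Δ6=11101000 | 6Δ
t=7: Δ0=11101000 Δ1=01101000 | 1Δ
t=8: Δ0=01101000 Δ1=11101000 Δ2=11101100 Δ3=11111100 Δ4=11111110 Δ5=11011110 Δ6=11010110 | 6Δ
t=9: Δ0=11010110 Δ1=01010110 | 1Δ
t=10: Δ0=01010110 Δ1=11010110 Δ2=11010010 Δ3=11000010 Δ4=11000000 Δ5=11100000 Δ6=11101000 | 6Δ
t=11: Δ0=11101000 Δ1=01101000 | 1Δ
t=12: Δ0=01101000 Δ1=11101000 Δ2=11101100 Δ3=11111100 Δ4=11111110 Δ5=11011110 Δ6=11010110 | 6Δ
t=13: Δ0=11010110 Δ1=01010110 | 1Δ
t=14: Δ0=01010110 Δ1=11010110 Δ2=11010010 Δ3=11000010 Δ4=11000000 Δ5=11100000 Δ6=11101000 | 6Δ
t=15: Δ0=11101000 Δ1=01101000 | 1Δ
t=16: Δ0=01101000 Δ1=11101000 Δ2=11101100 Δ3=11111100 Δ4=11111110 Δ5=11011110 Δ6=11010110 | 6Δ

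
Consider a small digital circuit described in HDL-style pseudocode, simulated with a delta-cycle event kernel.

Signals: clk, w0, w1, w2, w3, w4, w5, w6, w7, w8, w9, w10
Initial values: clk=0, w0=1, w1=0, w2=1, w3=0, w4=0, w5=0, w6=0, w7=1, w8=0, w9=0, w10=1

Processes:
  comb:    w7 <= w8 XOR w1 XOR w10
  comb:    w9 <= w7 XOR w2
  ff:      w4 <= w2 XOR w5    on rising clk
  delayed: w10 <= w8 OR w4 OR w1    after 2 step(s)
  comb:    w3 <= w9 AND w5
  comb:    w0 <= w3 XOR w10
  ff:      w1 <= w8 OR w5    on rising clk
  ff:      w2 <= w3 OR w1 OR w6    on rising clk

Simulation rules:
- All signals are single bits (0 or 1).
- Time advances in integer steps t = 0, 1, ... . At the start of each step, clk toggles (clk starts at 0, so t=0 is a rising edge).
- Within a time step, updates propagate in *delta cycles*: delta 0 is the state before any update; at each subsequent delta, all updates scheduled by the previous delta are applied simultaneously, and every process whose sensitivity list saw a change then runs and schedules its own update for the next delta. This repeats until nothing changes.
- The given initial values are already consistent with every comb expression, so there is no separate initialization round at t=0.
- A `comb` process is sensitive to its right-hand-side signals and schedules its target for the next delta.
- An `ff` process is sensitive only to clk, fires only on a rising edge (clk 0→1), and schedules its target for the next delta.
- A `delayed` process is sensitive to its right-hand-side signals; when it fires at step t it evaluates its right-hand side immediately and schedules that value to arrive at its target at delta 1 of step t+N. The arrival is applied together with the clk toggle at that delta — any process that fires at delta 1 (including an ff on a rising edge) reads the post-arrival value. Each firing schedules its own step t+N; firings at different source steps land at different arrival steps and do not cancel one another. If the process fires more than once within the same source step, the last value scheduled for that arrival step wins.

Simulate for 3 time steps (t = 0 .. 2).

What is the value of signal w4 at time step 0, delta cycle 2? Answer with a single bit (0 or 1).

t=0 Δ0: clk=0 w0=1 w1=0 w7=1 w3=0 w10=1 w6=0 w5=0 w4=0 w9=0 w2=1 w8=0
  Δ1: clk:0→1
  Δ2: w4:0→1, w2:1→0
  Δ3: w9:0→1
  (3Δ to stable)
t=1 Δ0: clk=1 w0=1 w1=0 w7=1 w3=0 w10=1 w6=0 w5=0 w4=1 w9=1 w2=0 w8=0
  Δ1: clk:1→0
  (1Δ to stable)
t=2 Δ0: clk=0 w0=1 w1=0 w7=1 w3=0 w10=1 w6=0 w5=0 w4=1 w9=1 w2=0 w8=0
  Δ1: clk:0→1
  Δ2: w4:1→0
  (2Δ to stable)

1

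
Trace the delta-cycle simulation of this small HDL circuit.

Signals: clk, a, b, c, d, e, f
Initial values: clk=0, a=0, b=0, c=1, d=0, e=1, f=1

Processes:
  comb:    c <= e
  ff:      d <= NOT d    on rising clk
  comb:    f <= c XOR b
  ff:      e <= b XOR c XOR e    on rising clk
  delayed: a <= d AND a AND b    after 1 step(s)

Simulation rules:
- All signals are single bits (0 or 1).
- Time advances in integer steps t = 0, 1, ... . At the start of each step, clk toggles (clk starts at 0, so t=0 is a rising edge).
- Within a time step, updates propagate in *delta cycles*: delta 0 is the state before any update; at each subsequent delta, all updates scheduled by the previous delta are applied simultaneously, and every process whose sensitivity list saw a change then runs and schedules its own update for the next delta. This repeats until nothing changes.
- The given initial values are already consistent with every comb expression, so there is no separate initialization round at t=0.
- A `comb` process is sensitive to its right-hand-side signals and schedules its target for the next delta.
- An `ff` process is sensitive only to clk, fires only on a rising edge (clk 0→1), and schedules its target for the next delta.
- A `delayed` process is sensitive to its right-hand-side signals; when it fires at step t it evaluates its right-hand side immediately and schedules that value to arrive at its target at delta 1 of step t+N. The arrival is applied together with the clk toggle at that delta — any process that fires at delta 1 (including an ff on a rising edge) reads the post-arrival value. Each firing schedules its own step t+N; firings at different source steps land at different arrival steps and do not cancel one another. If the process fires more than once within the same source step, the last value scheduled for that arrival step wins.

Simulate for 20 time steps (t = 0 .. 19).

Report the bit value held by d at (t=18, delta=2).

[bits: f,b,d,e,a,c,clk]
t=0: Δ0=1001010 Δ1=1001011 Δ2=1010011 Δ3=1010001 Δ4=0010001 | 4Δ
t=1: Δ0=0010001 Δ1=0010000 | 1Δ
t=2: Δ0=0010000 Δ1=0010001 Δ2=0000001 | 2Δ
t=3: Δ0=0000001 Δ1=0000000 | 1Δ
t=4: Δ0=0000000 Δ1=0000001 Δ2=0010001 | 2Δ
t=5: Δ0=0010001 Δ1=0010000 | 1Δ
t=6: Δ0=0010000 Δ1=0010001 Δ2=0000001 | 2Δ
t=7: Δ0=0000001 Δ1=0000000 | 1Δ
t=8: Δ0=0000000 Δ1=0000001 Δ2=0010001 | 2Δ
t=9: Δ0=0010001 Δ1=0010000 | 1Δ
t=10: Δ0=0010000 Δ1=0010001 Δ2=0000001 | 2Δ
t=11: Δ0=0000001 Δ1=0000000 | 1Δ
t=12: Δ0=0000000 Δ1=0000001 Δ2=0010001 | 2Δ
t=13: Δ0=0010001 Δ1=0010000 | 1Δ
t=14: Δ0=0010000 Δ1=0010001 Δ2=0000001 | 2Δ
t=15: Δ0=0000001 Δ1=0000000 | 1Δ
t=16: Δ0=0000000 Δ1=0000001 Δ2=0010001 | 2Δ
t=17: Δ0=0010001 Δ1=0010000 | 1Δ
t=18: Δ0=0010000 Δ1=0010001 Δ2=0000001 | 2Δ
t=19: Δ0=0000001 Δ1=0000000 | 1Δ

0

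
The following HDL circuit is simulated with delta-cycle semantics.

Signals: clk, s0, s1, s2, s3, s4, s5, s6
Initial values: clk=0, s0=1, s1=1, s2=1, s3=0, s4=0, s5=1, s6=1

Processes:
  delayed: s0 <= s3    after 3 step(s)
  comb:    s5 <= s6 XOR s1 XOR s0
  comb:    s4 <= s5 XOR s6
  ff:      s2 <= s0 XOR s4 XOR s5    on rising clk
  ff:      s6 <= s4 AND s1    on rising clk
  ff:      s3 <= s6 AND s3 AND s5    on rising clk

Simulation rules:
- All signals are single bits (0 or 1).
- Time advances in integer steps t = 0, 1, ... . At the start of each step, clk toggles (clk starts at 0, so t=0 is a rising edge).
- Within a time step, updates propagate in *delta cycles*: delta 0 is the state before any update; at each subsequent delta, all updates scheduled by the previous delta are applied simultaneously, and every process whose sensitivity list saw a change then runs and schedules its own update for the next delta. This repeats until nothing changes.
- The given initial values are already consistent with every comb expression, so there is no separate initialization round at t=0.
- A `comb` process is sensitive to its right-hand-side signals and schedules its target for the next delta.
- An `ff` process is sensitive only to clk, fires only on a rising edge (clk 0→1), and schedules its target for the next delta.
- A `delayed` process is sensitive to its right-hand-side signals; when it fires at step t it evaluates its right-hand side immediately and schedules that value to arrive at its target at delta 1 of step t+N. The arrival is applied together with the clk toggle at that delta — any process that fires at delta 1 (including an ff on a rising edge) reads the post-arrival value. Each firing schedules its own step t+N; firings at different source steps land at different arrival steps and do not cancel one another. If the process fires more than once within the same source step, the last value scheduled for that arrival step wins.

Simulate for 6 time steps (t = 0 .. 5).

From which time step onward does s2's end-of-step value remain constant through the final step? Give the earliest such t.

t0.Δ0 s1=1 s6=1 s2=1 s4=0 s5=1 clk=0 s0=1 s3=0
t0.Δ1 s1=1 s6=1 s2=1 s4=0 s5=1 clk=1 s0=1 s3=0
t0.Δ2 s1=1 s6=0 s2=0 s4=0 s5=1 clk=1 s0=1 s3=0
t0.Δ3 s1=1 s6=0 s2=0 s4=1 s5=0 clk=1 s0=1 s3=0
t0.Δ4 s1=1 s6=0 s2=0 s4=0 s5=0 clk=1 s0=1 s3=0
t1.Δ0 s1=1 s6=0 s2=0 s4=0 s5=0 clk=1 s0=1 s3=0
t1.Δ1 s1=1 s6=0 s2=0 s4=0 s5=0 clk=0 s0=1 s3=0
t2.Δ0 s1=1 s6=0 s2=0 s4=0 s5=0 clk=0 s0=1 s3=0
t2.Δ1 s1=1 s6=0 s2=0 s4=0 s5=0 clk=1 s0=1 s3=0
t2.Δ2 s1=1 s6=0 s2=1 s4=0 s5=0 clk=1 s0=1 s3=0
t3.Δ0 s1=1 s6=0 s2=1 s4=0 s5=0 clk=1 s0=1 s3=0
t3.Δ1 s1=1 s6=0 s2=1 s4=0 s5=0 clk=0 s0=1 s3=0
t4.Δ0 s1=1 s6=0 s2=1 s4=0 s5=0 clk=0 s0=1 s3=0
t4.Δ1 s1=1 s6=0 s2=1 s4=0 s5=0 clk=1 s0=1 s3=0
t5.Δ0 s1=1 s6=0 s2=1 s4=0 s5=0 clk=1 s0=1 s3=0
t5.Δ1 s1=1 s6=0 s2=1 s4=0 s5=0 clk=0 s0=1 s3=0

2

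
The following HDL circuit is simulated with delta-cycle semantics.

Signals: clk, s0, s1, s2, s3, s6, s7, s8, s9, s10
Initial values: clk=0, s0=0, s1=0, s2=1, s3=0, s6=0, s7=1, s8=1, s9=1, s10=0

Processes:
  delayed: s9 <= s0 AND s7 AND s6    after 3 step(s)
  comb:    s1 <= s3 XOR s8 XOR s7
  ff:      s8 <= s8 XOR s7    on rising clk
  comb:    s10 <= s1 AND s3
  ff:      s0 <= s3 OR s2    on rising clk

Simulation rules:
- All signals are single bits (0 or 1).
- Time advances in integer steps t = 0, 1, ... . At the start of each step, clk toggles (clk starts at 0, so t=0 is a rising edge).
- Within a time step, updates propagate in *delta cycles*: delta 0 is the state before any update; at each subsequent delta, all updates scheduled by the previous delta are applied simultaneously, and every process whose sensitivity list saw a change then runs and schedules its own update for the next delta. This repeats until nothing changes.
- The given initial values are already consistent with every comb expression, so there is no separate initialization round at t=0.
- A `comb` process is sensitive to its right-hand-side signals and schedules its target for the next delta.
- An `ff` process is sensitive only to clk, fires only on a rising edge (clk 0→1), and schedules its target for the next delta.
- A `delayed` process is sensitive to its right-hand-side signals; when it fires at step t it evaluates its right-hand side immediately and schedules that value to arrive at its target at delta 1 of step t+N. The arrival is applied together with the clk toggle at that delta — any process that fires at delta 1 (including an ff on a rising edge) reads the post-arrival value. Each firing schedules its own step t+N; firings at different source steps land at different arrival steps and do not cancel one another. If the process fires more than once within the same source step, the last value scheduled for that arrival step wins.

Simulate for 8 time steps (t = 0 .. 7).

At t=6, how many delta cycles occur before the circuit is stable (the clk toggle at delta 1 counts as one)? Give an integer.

[bits: s3,s9,s7,clk,s8,s6,s0,s10,s1,s2]
t=0: Δ0=0110100001 Δ1=0111100001 Δ2=0111001001 Δ3=0111001011 | 3Δ
t=1: Δ0=0111001011 Δ1=0110001011 | 1Δ
t=2: Δ0=0110001011 Δ1=0111001011 Δ2=0111101011 Δ3=0111101001 | 3Δ
t=3: Δ0=0111101001 Δ1=0010101001 | 1Δ
t=4: Δ0=0010101001 Δ1=0011101001 Δ2=0011001001 Δ3=0011001011 | 3Δ
t=5: Δ0=0011001011 Δ1=0010001011 | 1Δ
t=6: Δ0=0010001011 Δ1=0011001011 Δ2=0011101011 Δ3=0011101001 | 3Δ
t=7: Δ0=0011101001 Δ1=0010101001 | 1Δ

3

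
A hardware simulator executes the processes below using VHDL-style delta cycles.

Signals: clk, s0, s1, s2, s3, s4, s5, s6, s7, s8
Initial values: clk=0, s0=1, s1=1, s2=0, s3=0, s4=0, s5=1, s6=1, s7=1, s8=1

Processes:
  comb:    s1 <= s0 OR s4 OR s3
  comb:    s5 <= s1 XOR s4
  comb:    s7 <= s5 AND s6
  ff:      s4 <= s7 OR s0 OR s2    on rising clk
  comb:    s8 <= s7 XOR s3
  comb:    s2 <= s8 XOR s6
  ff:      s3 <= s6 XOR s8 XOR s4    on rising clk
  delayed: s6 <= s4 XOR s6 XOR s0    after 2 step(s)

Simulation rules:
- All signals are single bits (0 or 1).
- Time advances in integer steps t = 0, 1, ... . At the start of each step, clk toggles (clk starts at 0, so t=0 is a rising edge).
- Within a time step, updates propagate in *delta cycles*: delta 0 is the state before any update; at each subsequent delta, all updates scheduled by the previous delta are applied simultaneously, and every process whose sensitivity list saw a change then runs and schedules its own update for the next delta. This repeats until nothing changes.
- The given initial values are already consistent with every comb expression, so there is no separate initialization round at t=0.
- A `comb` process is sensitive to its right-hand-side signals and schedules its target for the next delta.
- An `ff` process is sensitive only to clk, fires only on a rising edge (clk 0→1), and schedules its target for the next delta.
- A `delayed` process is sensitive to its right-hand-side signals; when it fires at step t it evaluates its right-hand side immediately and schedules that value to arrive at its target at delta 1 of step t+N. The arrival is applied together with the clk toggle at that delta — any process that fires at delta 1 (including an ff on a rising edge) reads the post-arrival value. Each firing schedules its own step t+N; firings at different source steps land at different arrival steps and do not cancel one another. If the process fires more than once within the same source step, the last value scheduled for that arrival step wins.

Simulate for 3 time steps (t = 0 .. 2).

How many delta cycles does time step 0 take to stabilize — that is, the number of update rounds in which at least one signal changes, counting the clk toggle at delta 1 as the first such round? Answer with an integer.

6

[bits: s3,s0,clk,s2,s5,s4,s6,s7,s8,s1]
t=0: Δ0=0100101111 Δ1=0110101111 Δ2=0110111111 Δ3=0110011111 Δ4=0110011011 Δ5=0110011001 Δ6=0111011001 | 6Δ
t=1: Δ0=0111011001 Δ1=0101011001 | 1Δ
t=2: Δ0=0101011001 Δ1=0111011001 | 1Δ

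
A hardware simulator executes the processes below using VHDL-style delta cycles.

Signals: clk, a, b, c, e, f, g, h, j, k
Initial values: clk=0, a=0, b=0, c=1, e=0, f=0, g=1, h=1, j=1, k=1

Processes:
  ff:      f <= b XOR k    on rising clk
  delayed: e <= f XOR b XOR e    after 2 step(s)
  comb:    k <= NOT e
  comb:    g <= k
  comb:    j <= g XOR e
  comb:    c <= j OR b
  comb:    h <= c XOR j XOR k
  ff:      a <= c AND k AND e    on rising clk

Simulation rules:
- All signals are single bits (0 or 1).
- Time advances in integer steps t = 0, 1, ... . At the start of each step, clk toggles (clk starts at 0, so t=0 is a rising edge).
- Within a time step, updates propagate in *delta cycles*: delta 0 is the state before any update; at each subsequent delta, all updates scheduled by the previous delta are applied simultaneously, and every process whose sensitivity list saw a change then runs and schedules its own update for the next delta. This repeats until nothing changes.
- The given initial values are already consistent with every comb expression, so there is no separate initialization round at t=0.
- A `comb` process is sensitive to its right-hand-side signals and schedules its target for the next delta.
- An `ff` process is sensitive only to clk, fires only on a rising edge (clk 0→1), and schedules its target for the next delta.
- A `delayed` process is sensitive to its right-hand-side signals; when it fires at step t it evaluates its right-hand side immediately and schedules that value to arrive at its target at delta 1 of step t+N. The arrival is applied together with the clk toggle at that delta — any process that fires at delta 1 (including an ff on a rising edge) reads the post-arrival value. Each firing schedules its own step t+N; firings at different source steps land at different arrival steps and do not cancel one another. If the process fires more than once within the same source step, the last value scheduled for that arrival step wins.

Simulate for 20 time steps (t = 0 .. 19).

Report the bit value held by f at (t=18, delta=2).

1

t=0 Δ0: e=0 k=1 c=1 b=0 a=0 j=1 g=1 h=1 f=0 clk=0
  Δ1: clk:0→1
  Δ2: f:0→1
  (2Δ to stable)
t=1 Δ0: e=0 k=1 c=1 b=0 a=0 j=1 g=1 h=1 f=1 clk=1
  Δ1: clk:1→0
  (1Δ to stable)
t=2 Δ0: e=0 k=1 c=1 b=0 a=0 j=1 g=1 h=1 f=1 clk=0
  Δ1: e:0→1, clk:0→1
  Δ2: k:1→0, a:0→1, j:1→0
  Δ3: c:1→0, g:1→0
  Δ4: j:0→1, h:1→0
  Δ5: c:0→1, h:0→1
  Δ6: h:1→0
  (6Δ to stable)
t=3 Δ0: e=1 k=0 c=1 b=0 a=1 j=1 g=0 h=0 f=1 clk=1
  Δ1: clk:1→0
  (1Δ to stable)
t=4 Δ0: e=1 k=0 c=1 b=0 a=1 j=1 g=0 h=0 f=1 clk=0
  Δ1: e:1→0, clk:0→1
  Δ2: k:0→1, a:1→0, j:1→0, f:1→0
  Δ3: c:1→0, g:0→1
  Δ4: j:0→1, h:0→1
  Δ5: c:0→1, h:1→0
  Δ6: h:0→1
  (6Δ to stable)
t=5 Δ0: e=0 k=1 c=1 b=0 a=0 j=1 g=1 h=1 f=0 clk=1
  Δ1: clk:1→0
  (1Δ to stable)
t=6 Δ0: e=0 k=1 c=1 b=0 a=0 j=1 g=1 h=1 f=0 clk=0
  Δ1: clk:0→1
  Δ2: f:0→1
  (2Δ to stable)
t=7 Δ0: e=0 k=1 c=1 b=0 a=0 j=1 g=1 h=1 f=1 clk=1
  Δ1: clk:1→0
  (1Δ to stable)
t=8 Δ0: e=0 k=1 c=1 b=0 a=0 j=1 g=1 h=1 f=1 clk=0
  Δ1: e:0→1, clk:0→1
  Δ2: k:1→0, a:0→1, j:1→0
  Δ3: c:1→0, g:1→0
  Δ4: j:0→1, h:1→0
  Δ5: c:0→1, h:0→1
  Δ6: h:1→0
  (6Δ to stable)
t=9 Δ0: e=1 k=0 c=1 b=0 a=1 j=1 g=0 h=0 f=1 clk=1
  Δ1: clk:1→0
  (1Δ to stable)
t=10 Δ0: e=1 k=0 c=1 b=0 a=1 j=1 g=0 h=0 f=1 clk=0
  Δ1: e:1→0, clk:0→1
  Δ2: k:0→1, a:1→0, j:1→0, f:1→0
  Δ3: c:1→0, g:0→1
  Δ4: j:0→1, h:0→1
  Δ5: c:0→1, h:1→0
  Δ6: h:0→1
  (6Δ to stable)
t=11 Δ0: e=0 k=1 c=1 b=0 a=0 j=1 g=1 h=1 f=0 clk=1
  Δ1: clk:1→0
  (1Δ to stable)
t=12 Δ0: e=0 k=1 c=1 b=0 a=0 j=1 g=1 h=1 f=0 clk=0
  Δ1: clk:0→1
  Δ2: f:0→1
  (2Δ to stable)
t=13 Δ0: e=0 k=1 c=1 b=0 a=0 j=1 g=1 h=1 f=1 clk=1
  Δ1: clk:1→0
  (1Δ to stable)
t=14 Δ0: e=0 k=1 c=1 b=0 a=0 j=1 g=1 h=1 f=1 clk=0
  Δ1: e:0→1, clk:0→1
  Δ2: k:1→0, a:0→1, j:1→0
  Δ3: c:1→0, g:1→0
  Δ4: j:0→1, h:1→0
  Δ5: c:0→1, h:0→1
  Δ6: h:1→0
  (6Δ to stable)
t=15 Δ0: e=1 k=0 c=1 b=0 a=1 j=1 g=0 h=0 f=1 clk=1
  Δ1: clk:1→0
  (1Δ to stable)
t=16 Δ0: e=1 k=0 c=1 b=0 a=1 j=1 g=0 h=0 f=1 clk=0
  Δ1: e:1→0, clk:0→1
  Δ2: k:0→1, a:1→0, j:1→0, f:1→0
  Δ3: c:1→0, g:0→1
  Δ4: j:0→1, h:0→1
  Δ5: c:0→1, h:1→0
  Δ6: h:0→1
  (6Δ to stable)
t=17 Δ0: e=0 k=1 c=1 b=0 a=0 j=1 g=1 h=1 f=0 clk=1
  Δ1: clk:1→0
  (1Δ to stable)
t=18 Δ0: e=0 k=1 c=1 b=0 a=0 j=1 g=1 h=1 f=0 clk=0
  Δ1: clk:0→1
  Δ2: f:0→1
  (2Δ to stable)
t=19 Δ0: e=0 k=1 c=1 b=0 a=0 j=1 g=1 h=1 f=1 clk=1
  Δ1: clk:1→0
  (1Δ to stable)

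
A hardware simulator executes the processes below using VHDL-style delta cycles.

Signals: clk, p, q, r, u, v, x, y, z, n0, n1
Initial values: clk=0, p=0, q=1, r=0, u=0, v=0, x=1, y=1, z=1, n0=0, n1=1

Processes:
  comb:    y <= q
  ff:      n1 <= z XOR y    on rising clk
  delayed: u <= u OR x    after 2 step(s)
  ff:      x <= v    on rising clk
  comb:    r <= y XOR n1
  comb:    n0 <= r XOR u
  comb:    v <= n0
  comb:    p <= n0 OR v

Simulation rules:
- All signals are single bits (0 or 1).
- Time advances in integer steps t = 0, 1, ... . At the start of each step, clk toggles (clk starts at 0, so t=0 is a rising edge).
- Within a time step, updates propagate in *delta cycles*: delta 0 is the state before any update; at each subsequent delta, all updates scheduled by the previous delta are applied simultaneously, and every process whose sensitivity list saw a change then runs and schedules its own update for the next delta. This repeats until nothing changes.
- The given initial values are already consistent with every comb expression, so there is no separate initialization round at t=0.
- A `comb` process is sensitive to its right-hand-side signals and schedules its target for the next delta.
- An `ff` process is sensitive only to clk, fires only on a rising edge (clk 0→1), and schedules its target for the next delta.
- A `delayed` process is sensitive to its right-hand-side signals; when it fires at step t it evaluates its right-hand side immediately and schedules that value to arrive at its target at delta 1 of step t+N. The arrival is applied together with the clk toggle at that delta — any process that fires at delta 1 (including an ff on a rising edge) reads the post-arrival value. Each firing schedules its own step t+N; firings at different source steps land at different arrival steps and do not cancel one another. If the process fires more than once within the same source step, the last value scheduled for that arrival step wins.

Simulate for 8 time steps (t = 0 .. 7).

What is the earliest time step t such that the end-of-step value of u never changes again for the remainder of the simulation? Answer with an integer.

4

t=0 Δ0: clk=0 q=1 x=1 r=0 p=0 y=1 z=1 n0=0 v=0 u=0 n1=1
  Δ1: clk:0→1
  Δ2: x:1→0, n1:1→0
  Δ3: r:0→1
  Δ4: n0:0→1
  Δ5: p:0→1, v:0→1
  (5Δ to stable)
t=1 Δ0: clk=1 q=1 x=0 r=1 p=1 y=1 z=1 n0=1 v=1 u=0 n1=0
  Δ1: clk:1→0
  (1Δ to stable)
t=2 Δ0: clk=0 q=1 x=0 r=1 p=1 y=1 z=1 n0=1 v=1 u=0 n1=0
  Δ1: clk:0→1
  Δ2: x:0→1
  (2Δ to stable)
t=3 Δ0: clk=1 q=1 x=1 r=1 p=1 y=1 z=1 n0=1 v=1 u=0 n1=0
  Δ1: clk:1→0
  (1Δ to stable)
t=4 Δ0: clk=0 q=1 x=1 r=1 p=1 y=1 z=1 n0=1 v=1 u=0 n1=0
  Δ1: clk:0→1, u:0→1
  Δ2: n0:1→0
  Δ3: v:1→0
  Δ4: p:1→0
  (4Δ to stable)
t=5 Δ0: clk=1 q=1 x=1 r=1 p=0 y=1 z=1 n0=0 v=0 u=1 n1=0
  Δ1: clk:1→0
  (1Δ to stable)
t=6 Δ0: clk=0 q=1 x=1 r=1 p=0 y=1 z=1 n0=0 v=0 u=1 n1=0
  Δ1: clk:0→1
  Δ2: x:1→0
  (2Δ to stable)
t=7 Δ0: clk=1 q=1 x=0 r=1 p=0 y=1 z=1 n0=0 v=0 u=1 n1=0
  Δ1: clk:1→0
  (1Δ to stable)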